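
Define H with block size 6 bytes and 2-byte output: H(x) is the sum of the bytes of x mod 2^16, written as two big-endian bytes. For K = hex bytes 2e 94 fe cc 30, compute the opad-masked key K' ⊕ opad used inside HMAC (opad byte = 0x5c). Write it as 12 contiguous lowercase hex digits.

72c8a2906c5c

Key hex bytes 2e 94 fe cc 30 is 5 bytes ≤ B = 6; zero-pad to 6 bytes: K' = 2e 94 fe cc 30 00.
XOR each byte with 0x5c: 2e⊕5c=72, 94⊕5c=c8, fe⊕5c=a2, cc⊕5c=90, 30⊕5c=6c, 00⊕5c=5c.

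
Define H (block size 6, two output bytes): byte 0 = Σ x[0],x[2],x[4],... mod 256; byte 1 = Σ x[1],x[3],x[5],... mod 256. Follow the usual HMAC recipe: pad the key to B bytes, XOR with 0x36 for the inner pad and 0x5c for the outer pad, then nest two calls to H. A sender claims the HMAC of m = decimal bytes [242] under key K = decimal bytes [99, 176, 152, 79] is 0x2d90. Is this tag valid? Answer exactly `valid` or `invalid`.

Key decimal bytes [99, 176, 152, 79] = 63 b0 98 4f is 4 bytes ≤ B = 6; zero-pad to 6 bytes: K' = 63 b0 98 4f 00 00.
K' ⊕ ipad = 55 86 ae 79 36 36; K' ⊕ opad = 3f ec c4 13 5c 5c.
Inner hash: even-index sum = 555 mod 256 = 43; odd-index sum = 309 mod 256 = 53 → 2b 35.
Outer hash (recomputed tag): even-index sum = 394 mod 256 = 138; odd-index sum = 400 mod 256 = 144 → 8a 90.
Recomputed tag = 8a90; claimed = 2d90 → mismatch.

invalid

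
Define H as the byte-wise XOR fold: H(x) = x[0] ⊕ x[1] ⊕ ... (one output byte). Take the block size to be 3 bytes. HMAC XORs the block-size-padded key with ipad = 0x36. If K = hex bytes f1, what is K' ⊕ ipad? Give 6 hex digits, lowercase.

c73636

Key hex bytes f1 is 1 byte ≤ B = 3; zero-pad to 3 bytes: K' = f1 00 00.
XOR each byte with 0x36: f1⊕36=c7, 00⊕36=36, 00⊕36=36.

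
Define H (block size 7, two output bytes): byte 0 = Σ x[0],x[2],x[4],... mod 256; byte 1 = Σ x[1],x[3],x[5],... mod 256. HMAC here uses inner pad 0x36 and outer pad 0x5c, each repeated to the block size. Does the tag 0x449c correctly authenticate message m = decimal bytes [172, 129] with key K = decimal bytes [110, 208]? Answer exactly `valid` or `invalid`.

invalid

Key decimal bytes [110, 208] = 6e d0 is 2 bytes ≤ B = 7; zero-pad to 7 bytes: K' = 6e d0 00 00 00 00 00.
K' ⊕ ipad = 58 e6 36 36 36 36 36; K' ⊕ opad = 32 8c 5c 5c 5c 5c 5c.
Inner hash: even-index sum = 379 mod 256 = 123; odd-index sum = 510 mod 256 = 254 → 7b fe.
Outer hash (recomputed tag): even-index sum = 580 mod 256 = 68; odd-index sum = 447 mod 256 = 191 → 44 bf.
Recomputed tag = 44bf; claimed = 449c → mismatch.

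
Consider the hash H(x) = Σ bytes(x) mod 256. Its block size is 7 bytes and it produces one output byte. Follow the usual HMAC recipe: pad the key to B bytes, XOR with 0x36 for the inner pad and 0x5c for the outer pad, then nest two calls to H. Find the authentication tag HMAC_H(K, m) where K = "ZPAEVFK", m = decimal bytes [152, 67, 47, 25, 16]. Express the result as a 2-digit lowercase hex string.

bf

Key "ZPAEVFK" = 5a 50 41 45 56 46 4b is exactly B = 7 bytes: K' = 5a 50 41 45 56 46 4b.
K' ⊕ ipad = 6c 66 77 73 60 70 7d.  K' ⊕ opad = 06 0c 1d 19 0a 1a 17.
Inner input = (K'⊕ipad) ∥ m = 6c 66 77 73 60 70 7d ∥ 98 43 2f 19 10.
Inner hash: sum = 108+102+119+115+96+112+125+152+67+47+25+16 = 1084; mod 256 = 60 → 3c.
Outer input = (K'⊕opad) ∥ inner = 06 0c 1d 19 0a 1a 17 ∥ 3c.
Outer hash (tag): sum = 6+12+29+25+10+26+23+60 = 191 → bf.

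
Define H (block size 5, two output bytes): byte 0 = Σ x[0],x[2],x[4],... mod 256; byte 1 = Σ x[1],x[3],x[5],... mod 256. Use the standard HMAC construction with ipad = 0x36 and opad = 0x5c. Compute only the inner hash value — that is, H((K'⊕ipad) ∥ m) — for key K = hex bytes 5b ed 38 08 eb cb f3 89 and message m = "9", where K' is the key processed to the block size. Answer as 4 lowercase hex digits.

Key hex bytes 5b ed 38 08 eb cb f3 89 is 8 bytes > B = 5, so hash it first: H(key) = 71 49, then zero-pad to 5 bytes: K' = 71 49 00 00 00.
K' ⊕ ipad = 47 7f 36 36 36.
Inner input = 47 7f 36 36 36 ∥ 39.
Inner hash: even-index sum = 179 mod 256 = 179; odd-index sum = 238 mod 256 = 238 → b3 ee.

b3ee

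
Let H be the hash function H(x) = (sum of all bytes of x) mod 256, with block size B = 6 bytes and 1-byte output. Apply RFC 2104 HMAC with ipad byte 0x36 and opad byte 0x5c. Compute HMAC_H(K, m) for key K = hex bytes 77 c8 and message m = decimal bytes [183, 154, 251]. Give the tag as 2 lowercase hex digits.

92

Key hex bytes 77 c8 is 2 bytes ≤ B = 6; zero-pad to 6 bytes: K' = 77 c8 00 00 00 00.
K' ⊕ ipad = 41 fe 36 36 36 36.  K' ⊕ opad = 2b 94 5c 5c 5c 5c.
Inner input = (K'⊕ipad) ∥ m = 41 fe 36 36 36 36 ∥ b7 9a fb.
Inner hash: sum = 65+254+54+54+54+54+183+154+251 = 1123; mod 256 = 99 → 63.
Outer input = (K'⊕opad) ∥ inner = 2b 94 5c 5c 5c 5c ∥ 63.
Outer hash (tag): sum = 43+148+92+92+92+92+99 = 658; mod 256 = 146 → 92.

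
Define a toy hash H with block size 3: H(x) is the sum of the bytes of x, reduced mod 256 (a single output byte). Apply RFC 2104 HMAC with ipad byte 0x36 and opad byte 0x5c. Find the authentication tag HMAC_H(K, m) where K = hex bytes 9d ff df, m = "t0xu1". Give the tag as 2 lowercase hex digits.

Key hex bytes 9d ff df is exactly B = 3 bytes: K' = 9d ff df.
K' ⊕ ipad = ab c9 e9.  K' ⊕ opad = c1 a3 83.
Inner input = (K'⊕ipad) ∥ m = ab c9 e9 ∥ 74 30 78 75 31.
Inner hash: sum = 171+201+233+116+48+120+117+49 = 1055; mod 256 = 31 → 1f.
Outer input = (K'⊕opad) ∥ inner = c1 a3 83 ∥ 1f.
Outer hash (tag): sum = 193+163+131+31 = 518; mod 256 = 6 → 06.

06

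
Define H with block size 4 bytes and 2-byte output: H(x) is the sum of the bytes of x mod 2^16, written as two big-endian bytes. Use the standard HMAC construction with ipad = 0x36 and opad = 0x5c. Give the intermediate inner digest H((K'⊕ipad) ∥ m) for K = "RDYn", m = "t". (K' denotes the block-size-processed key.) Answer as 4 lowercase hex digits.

0211

Key "RDYn" = 52 44 59 6e is exactly B = 4 bytes: K' = 52 44 59 6e.
K' ⊕ ipad = 64 72 6f 58.
Inner input = 64 72 6f 58 ∥ 74.
Inner hash: sum = 100+114+111+88+116 = 529 → 02 11.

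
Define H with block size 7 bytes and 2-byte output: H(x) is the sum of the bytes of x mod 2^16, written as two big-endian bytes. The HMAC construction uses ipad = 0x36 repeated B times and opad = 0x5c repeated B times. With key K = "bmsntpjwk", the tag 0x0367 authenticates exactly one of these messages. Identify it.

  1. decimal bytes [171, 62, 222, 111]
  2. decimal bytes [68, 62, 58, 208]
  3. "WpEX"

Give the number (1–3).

Key "bmsntpjwk" = 62 6d 73 6e 74 70 6a 77 6b is 9 bytes > B = 7, so hash it first: H(key) = 03 e0, then zero-pad to 7 bytes: K' = 03 e0 00 00 00 00 00.
K' ⊕ ipad = 35 d6 36 36 36 36 36; K' ⊕ opad = 5f bc 5c 5c 5c 5c 5c.
m1: inner = H(35 d6 36 36 36 36 36 ab 3e de 6f) = 04 4f; tag = H(5f bc 5c 5c 5c 5c 5c 04 4f) = 033a
m2: inner = H(35 d6 36 36 36 36 36 44 3e 3a d0) = 03 a5; tag = H(5f bc 5c 5c 5c 5c 5c 03 a5) = 038f
m3: inner = H(35 d6 36 36 36 36 36 57 70 45 58) = 03 7d; tag = H(5f bc 5c 5c 5c 5c 5c 03 7d) = 0367 ← matches

3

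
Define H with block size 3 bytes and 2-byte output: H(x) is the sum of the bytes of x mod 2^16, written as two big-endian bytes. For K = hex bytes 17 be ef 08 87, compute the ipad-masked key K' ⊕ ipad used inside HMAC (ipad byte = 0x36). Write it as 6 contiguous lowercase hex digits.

346536

Key hex bytes 17 be ef 08 87 is 5 bytes > B = 3, so hash it first: H(key) = 02 53, then zero-pad to 3 bytes: K' = 02 53 00.
XOR each byte with 0x36: 02⊕36=34, 53⊕36=65, 00⊕36=36.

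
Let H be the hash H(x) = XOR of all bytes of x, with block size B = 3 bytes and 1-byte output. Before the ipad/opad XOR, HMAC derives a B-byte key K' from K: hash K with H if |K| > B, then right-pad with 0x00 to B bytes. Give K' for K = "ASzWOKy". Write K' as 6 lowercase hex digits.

|K| = 7 > B = 3, so first hash the key.
H(K): XOR 41⊕53⊕7a⊕57⊕4f⊕4b⊕79 = 42.
Zero-pad H(K) = 42 to 3 bytes: K' = 42 00 00.

420000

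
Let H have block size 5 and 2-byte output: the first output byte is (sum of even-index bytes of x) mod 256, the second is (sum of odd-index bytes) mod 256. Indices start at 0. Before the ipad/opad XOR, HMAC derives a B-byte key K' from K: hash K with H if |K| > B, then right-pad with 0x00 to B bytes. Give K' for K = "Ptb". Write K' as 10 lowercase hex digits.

5074620000

Key "Ptb" = 50 74 62 is 3 bytes ≤ B = 5; zero-pad to 5 bytes: K' = 50 74 62 00 00.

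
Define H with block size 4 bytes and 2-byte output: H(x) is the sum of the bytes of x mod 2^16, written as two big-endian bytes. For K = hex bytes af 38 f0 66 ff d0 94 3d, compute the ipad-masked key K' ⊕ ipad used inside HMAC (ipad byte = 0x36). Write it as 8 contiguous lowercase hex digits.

Key hex bytes af 38 f0 66 ff d0 94 3d is 8 bytes > B = 4, so hash it first: H(key) = 04 dd, then zero-pad to 4 bytes: K' = 04 dd 00 00.
XOR each byte with 0x36: 04⊕36=32, dd⊕36=eb, 00⊕36=36, 00⊕36=36.

32eb3636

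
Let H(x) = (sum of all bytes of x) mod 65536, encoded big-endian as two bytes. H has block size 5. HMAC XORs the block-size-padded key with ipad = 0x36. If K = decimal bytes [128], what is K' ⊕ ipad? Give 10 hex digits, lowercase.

Key decimal bytes [128] = 80 is 1 byte ≤ B = 5; zero-pad to 5 bytes: K' = 80 00 00 00 00.
XOR each byte with 0x36: 80⊕36=b6, 00⊕36=36, 00⊕36=36, 00⊕36=36, 00⊕36=36.

b636363636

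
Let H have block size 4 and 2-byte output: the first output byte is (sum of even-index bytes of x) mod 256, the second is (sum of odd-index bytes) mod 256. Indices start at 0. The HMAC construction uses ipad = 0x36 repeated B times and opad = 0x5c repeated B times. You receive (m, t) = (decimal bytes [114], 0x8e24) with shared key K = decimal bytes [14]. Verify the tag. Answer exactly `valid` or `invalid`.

valid

Key decimal bytes [14] = 0e is 1 byte ≤ B = 4; zero-pad to 4 bytes: K' = 0e 00 00 00.
K' ⊕ ipad = 38 36 36 36; K' ⊕ opad = 52 5c 5c 5c.
Inner hash: even-index sum = 224 mod 256 = 224; odd-index sum = 108 mod 256 = 108 → e0 6c.
Outer hash (recomputed tag): even-index sum = 398 mod 256 = 142; odd-index sum = 292 mod 256 = 36 → 8e 24.
Recomputed tag = 8e24; claimed = 8e24 → match.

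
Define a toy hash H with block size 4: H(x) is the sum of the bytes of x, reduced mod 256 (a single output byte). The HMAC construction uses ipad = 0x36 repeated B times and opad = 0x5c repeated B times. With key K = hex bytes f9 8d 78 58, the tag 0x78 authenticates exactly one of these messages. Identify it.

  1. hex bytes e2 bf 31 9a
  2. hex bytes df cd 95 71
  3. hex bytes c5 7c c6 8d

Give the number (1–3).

3

Key hex bytes f9 8d 78 58 is exactly B = 4 bytes: K' = f9 8d 78 58.
K' ⊕ ipad = cf bb 4e 6e; K' ⊕ opad = a5 d1 24 04.
m1: inner = H(cf bb 4e 6e e2 bf 31 9a) = b2; tag = H(a5 d1 24 04 b2) = 50
m2: inner = H(cf bb 4e 6e df cd 95 71) = f8; tag = H(a5 d1 24 04 f8) = 96
m3: inner = H(cf bb 4e 6e c5 7c c6 8d) = da; tag = H(a5 d1 24 04 da) = 78 ← matches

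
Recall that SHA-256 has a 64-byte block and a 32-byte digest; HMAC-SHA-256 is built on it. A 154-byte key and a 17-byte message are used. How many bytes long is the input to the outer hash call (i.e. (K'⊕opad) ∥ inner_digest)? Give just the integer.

96

Key is 154 > 64 bytes, so it is hashed to 32 bytes then zero-padded to 64: |K'| = 64.
Outer input = (K'⊕opad) ∥ H(inner) → 64 + 32 = 96 bytes.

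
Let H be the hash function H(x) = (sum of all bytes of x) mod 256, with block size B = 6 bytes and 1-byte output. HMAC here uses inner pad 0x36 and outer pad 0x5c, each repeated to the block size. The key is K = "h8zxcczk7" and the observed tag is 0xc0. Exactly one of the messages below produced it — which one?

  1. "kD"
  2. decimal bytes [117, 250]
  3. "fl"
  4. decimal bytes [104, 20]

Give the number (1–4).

Key "h8zxcczk7" = 68 38 7a 78 63 63 7a 6b 37 is 9 bytes > B = 6, so hash it first: H(key) = 74, then zero-pad to 6 bytes: K' = 74 00 00 00 00 00.
K' ⊕ ipad = 42 36 36 36 36 36; K' ⊕ opad = 28 5c 5c 5c 5c 5c.
m1: inner = H(42 36 36 36 36 36 6b 44) = ff; tag = H(28 5c 5c 5c 5c 5c ff) = f3
m2: inner = H(42 36 36 36 36 36 75 fa) = bf; tag = H(28 5c 5c 5c 5c 5c bf) = b3
m3: inner = H(42 36 36 36 36 36 66 6c) = 22; tag = H(28 5c 5c 5c 5c 5c 22) = 16
m4: inner = H(42 36 36 36 36 36 68 14) = cc; tag = H(28 5c 5c 5c 5c 5c cc) = c0 ← matches

4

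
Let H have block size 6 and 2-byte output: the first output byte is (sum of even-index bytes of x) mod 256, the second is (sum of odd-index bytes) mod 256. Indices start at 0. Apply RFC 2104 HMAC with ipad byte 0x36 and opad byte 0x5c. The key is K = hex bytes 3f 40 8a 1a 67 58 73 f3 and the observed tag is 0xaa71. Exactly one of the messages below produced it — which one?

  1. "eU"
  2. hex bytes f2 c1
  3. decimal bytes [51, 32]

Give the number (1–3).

2

Key hex bytes 3f 40 8a 1a 67 58 73 f3 is 8 bytes > B = 6, so hash it first: H(key) = a3 a5, then zero-pad to 6 bytes: K' = a3 a5 00 00 00 00.
K' ⊕ ipad = 95 93 36 36 36 36; K' ⊕ opad = ff f9 5c 5c 5c 5c.
m1: inner = H(95 93 36 36 36 36 65 55) = 66 54; tag = H(ff f9 5c 5c 5c 5c 66 54) = 1d05
m2: inner = H(95 93 36 36 36 36 f2 c1) = f3 c0; tag = H(ff f9 5c 5c 5c 5c f3 c0) = aa71 ← matches
m3: inner = H(95 93 36 36 36 36 33 20) = 34 1f; tag = H(ff f9 5c 5c 5c 5c 34 1f) = ebd0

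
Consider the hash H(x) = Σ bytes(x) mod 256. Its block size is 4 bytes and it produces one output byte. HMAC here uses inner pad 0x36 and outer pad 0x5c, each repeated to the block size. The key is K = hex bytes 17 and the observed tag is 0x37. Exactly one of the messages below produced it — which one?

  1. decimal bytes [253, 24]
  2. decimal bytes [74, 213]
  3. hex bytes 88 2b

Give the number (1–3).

1

Key hex bytes 17 is 1 byte ≤ B = 4; zero-pad to 4 bytes: K' = 17 00 00 00.
K' ⊕ ipad = 21 36 36 36; K' ⊕ opad = 4b 5c 5c 5c.
m1: inner = H(21 36 36 36 fd 18) = d8; tag = H(4b 5c 5c 5c d8) = 37 ← matches
m2: inner = H(21 36 36 36 4a d5) = e2; tag = H(4b 5c 5c 5c e2) = 41
m3: inner = H(21 36 36 36 88 2b) = 76; tag = H(4b 5c 5c 5c 76) = d5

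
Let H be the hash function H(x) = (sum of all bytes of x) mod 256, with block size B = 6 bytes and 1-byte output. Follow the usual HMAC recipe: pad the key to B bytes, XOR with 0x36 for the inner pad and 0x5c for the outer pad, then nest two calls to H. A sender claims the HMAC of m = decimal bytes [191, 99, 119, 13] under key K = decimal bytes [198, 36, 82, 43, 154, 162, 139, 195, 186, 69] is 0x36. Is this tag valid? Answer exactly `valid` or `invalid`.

Key decimal bytes [198, 36, 82, 43, 154, 162, 139, 195, 186, 69] = c6 24 52 2b 9a a2 8b c3 ba 45 is 10 bytes > B = 6, so hash it first: H(key) = f0, then zero-pad to 6 bytes: K' = f0 00 00 00 00 00.
K' ⊕ ipad = c6 36 36 36 36 36; K' ⊕ opad = ac 5c 5c 5c 5c 5c.
Inner hash: sum = 198+54+54+54+54+54+191+99+119+13 = 890; mod 256 = 122 → 7a.
Outer hash (recomputed tag): sum = 172+92+92+92+92+92+122 = 754; mod 256 = 242 → f2.
Recomputed tag = f2; claimed = 36 → mismatch.

invalid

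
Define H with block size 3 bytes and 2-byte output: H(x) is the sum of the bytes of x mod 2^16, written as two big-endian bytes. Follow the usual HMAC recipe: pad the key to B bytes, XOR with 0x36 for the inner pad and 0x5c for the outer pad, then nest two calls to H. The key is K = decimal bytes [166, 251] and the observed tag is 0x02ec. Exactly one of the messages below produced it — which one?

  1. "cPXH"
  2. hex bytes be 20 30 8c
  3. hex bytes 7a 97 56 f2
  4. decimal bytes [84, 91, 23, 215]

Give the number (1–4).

3

Key decimal bytes [166, 251] = a6 fb is 2 bytes ≤ B = 3; zero-pad to 3 bytes: K' = a6 fb 00.
K' ⊕ ipad = 90 cd 36; K' ⊕ opad = fa a7 5c.
m1: inner = H(90 cd 36 63 50 58 48) = 02 e6; tag = H(fa a7 5c 02 e6) = 02e5
m2: inner = H(90 cd 36 be 20 30 8c) = 03 2d; tag = H(fa a7 5c 03 2d) = 022d
m3: inner = H(90 cd 36 7a 97 56 f2) = 03 ec; tag = H(fa a7 5c 03 ec) = 02ec ← matches
m4: inner = H(90 cd 36 54 5b 17 d7) = 03 30; tag = H(fa a7 5c 03 30) = 0230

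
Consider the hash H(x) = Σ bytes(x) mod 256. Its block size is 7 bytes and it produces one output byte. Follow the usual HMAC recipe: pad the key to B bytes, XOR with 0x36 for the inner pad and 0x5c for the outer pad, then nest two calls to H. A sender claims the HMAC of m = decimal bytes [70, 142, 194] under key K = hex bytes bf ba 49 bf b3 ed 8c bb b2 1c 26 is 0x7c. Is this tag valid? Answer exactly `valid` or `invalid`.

invalid

Key hex bytes bf ba 49 bf b3 ed 8c bb b2 1c 26 is 11 bytes > B = 7, so hash it first: H(key) = 5c, then zero-pad to 7 bytes: K' = 5c 00 00 00 00 00 00.
K' ⊕ ipad = 6a 36 36 36 36 36 36; K' ⊕ opad = 00 5c 5c 5c 5c 5c 5c.
Inner hash: sum = 106+54+54+54+54+54+54+70+142+194 = 836; mod 256 = 68 → 44.
Outer hash (recomputed tag): sum = 0+92+92+92+92+92+92+68 = 620; mod 256 = 108 → 6c.
Recomputed tag = 6c; claimed = 7c → mismatch.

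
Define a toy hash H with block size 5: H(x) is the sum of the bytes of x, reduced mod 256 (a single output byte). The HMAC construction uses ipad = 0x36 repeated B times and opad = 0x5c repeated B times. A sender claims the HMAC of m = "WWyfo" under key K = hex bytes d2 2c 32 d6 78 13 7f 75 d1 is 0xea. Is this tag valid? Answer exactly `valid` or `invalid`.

Key hex bytes d2 2c 32 d6 78 13 7f 75 d1 is 9 bytes > B = 5, so hash it first: H(key) = 56, then zero-pad to 5 bytes: K' = 56 00 00 00 00.
K' ⊕ ipad = 60 36 36 36 36; K' ⊕ opad = 0a 5c 5c 5c 5c.
Inner hash: sum = 96+54+54+54+54+87+87+121+102+111 = 820; mod 256 = 52 → 34.
Outer hash (recomputed tag): sum = 10+92+92+92+92+52 = 430; mod 256 = 174 → ae.
Recomputed tag = ae; claimed = ea → mismatch.

invalid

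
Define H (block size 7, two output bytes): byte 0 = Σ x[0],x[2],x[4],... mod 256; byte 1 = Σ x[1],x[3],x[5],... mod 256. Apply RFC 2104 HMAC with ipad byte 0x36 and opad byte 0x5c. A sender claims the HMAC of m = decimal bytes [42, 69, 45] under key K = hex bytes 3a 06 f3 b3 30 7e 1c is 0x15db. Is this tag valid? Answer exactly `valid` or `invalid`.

invalid

Key hex bytes 3a 06 f3 b3 30 7e 1c is exactly B = 7 bytes: K' = 3a 06 f3 b3 30 7e 1c.
K' ⊕ ipad = 0c 30 c5 85 06 48 2a; K' ⊕ opad = 66 5a af ef 6c 22 40.
Inner hash: even-index sum = 326 mod 256 = 70; odd-index sum = 340 mod 256 = 84 → 46 54.
Outer hash (recomputed tag): even-index sum = 533 mod 256 = 21; odd-index sum = 433 mod 256 = 177 → 15 b1.
Recomputed tag = 15b1; claimed = 15db → mismatch.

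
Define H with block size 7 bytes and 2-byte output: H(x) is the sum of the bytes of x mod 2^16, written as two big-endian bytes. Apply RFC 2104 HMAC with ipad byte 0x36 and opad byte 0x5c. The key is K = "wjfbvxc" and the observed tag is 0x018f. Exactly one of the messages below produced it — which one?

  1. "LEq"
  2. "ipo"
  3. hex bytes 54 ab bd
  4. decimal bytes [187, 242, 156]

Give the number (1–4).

1

Key "wjfbvxc" = 77 6a 66 62 76 78 63 is exactly B = 7 bytes: K' = 77 6a 66 62 76 78 63.
K' ⊕ ipad = 41 5c 50 54 40 4e 55; K' ⊕ opad = 2b 36 3a 3e 2a 24 3f.
m1: inner = H(41 5c 50 54 40 4e 55 4c 45 71) = 03 26; tag = H(2b 36 3a 3e 2a 24 3f 03 26) = 018f ← matches
m2: inner = H(41 5c 50 54 40 4e 55 69 70 6f) = 03 6c; tag = H(2b 36 3a 3e 2a 24 3f 03 6c) = 01d5
m3: inner = H(41 5c 50 54 40 4e 55 54 ab bd) = 03 e0; tag = H(2b 36 3a 3e 2a 24 3f 03 e0) = 0249
m4: inner = H(41 5c 50 54 40 4e 55 bb f2 9c) = 04 6d; tag = H(2b 36 3a 3e 2a 24 3f 04 6d) = 01d7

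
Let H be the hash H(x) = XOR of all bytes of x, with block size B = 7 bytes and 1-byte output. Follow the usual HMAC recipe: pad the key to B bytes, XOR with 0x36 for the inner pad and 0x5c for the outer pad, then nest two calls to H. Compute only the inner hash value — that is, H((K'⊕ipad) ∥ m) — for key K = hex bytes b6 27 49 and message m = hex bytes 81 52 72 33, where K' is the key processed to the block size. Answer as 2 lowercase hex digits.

7c

Key hex bytes b6 27 49 is 3 bytes ≤ B = 7; zero-pad to 7 bytes: K' = b6 27 49 00 00 00 00.
K' ⊕ ipad = 80 11 7f 36 36 36 36.
Inner input = 80 11 7f 36 36 36 36 ∥ 81 52 72 33.
Inner hash: XOR 80⊕11⊕7f⊕36⊕36⊕36⊕36⊕81⊕52⊕72⊕33 = 7c.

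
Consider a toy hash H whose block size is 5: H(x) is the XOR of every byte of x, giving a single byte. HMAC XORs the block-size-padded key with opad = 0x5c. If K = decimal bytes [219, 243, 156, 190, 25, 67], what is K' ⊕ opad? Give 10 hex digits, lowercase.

Key decimal bytes [219, 243, 156, 190, 25, 67] = db f3 9c be 19 43 is 6 bytes > B = 5, so hash it first: H(key) = 50, then zero-pad to 5 bytes: K' = 50 00 00 00 00.
XOR each byte with 0x5c: 50⊕5c=0c, 00⊕5c=5c, 00⊕5c=5c, 00⊕5c=5c, 00⊕5c=5c.

0c5c5c5c5c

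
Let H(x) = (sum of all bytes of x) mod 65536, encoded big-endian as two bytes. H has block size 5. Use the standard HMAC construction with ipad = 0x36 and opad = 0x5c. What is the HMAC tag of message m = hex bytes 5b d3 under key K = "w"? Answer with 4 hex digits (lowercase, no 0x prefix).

Key "w" = 77 is 1 byte ≤ B = 5; zero-pad to 5 bytes: K' = 77 00 00 00 00.
K' ⊕ ipad = 41 36 36 36 36.  K' ⊕ opad = 2b 5c 5c 5c 5c.
Inner input = (K'⊕ipad) ∥ m = 41 36 36 36 36 ∥ 5b d3.
Inner hash: sum = 65+54+54+54+54+91+211 = 583 → 02 47.
Outer input = (K'⊕opad) ∥ inner = 2b 5c 5c 5c 5c ∥ 02 47.
Outer hash (tag): sum = 43+92+92+92+92+2+71 = 484 → 01 e4.

01e4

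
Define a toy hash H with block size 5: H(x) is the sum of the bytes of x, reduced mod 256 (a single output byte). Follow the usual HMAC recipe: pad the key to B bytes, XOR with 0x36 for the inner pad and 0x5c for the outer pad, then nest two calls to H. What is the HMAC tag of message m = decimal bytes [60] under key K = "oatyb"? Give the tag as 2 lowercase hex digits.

cc

Key "oatyb" = 6f 61 74 79 62 is exactly B = 5 bytes: K' = 6f 61 74 79 62.
K' ⊕ ipad = 59 57 42 4f 54.  K' ⊕ opad = 33 3d 28 25 3e.
Inner input = (K'⊕ipad) ∥ m = 59 57 42 4f 54 ∥ 3c.
Inner hash: sum = 89+87+66+79+84+60 = 465; mod 256 = 209 → d1.
Outer input = (K'⊕opad) ∥ inner = 33 3d 28 25 3e ∥ d1.
Outer hash (tag): sum = 51+61+40+37+62+209 = 460; mod 256 = 204 → cc.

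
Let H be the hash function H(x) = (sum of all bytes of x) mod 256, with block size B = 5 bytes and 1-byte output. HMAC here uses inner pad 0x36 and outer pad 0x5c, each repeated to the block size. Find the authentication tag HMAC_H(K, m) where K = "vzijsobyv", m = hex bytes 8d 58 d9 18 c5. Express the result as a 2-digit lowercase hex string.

4d

Key "vzijsobyv" = 76 7a 69 6a 73 6f 62 79 76 is 9 bytes > B = 5, so hash it first: H(key) = f6, then zero-pad to 5 bytes: K' = f6 00 00 00 00.
K' ⊕ ipad = c0 36 36 36 36.  K' ⊕ opad = aa 5c 5c 5c 5c.
Inner input = (K'⊕ipad) ∥ m = c0 36 36 36 36 ∥ 8d 58 d9 18 c5.
Inner hash: sum = 192+54+54+54+54+141+88+217+24+197 = 1075; mod 256 = 51 → 33.
Outer input = (K'⊕opad) ∥ inner = aa 5c 5c 5c 5c ∥ 33.
Outer hash (tag): sum = 170+92+92+92+92+51 = 589; mod 256 = 77 → 4d.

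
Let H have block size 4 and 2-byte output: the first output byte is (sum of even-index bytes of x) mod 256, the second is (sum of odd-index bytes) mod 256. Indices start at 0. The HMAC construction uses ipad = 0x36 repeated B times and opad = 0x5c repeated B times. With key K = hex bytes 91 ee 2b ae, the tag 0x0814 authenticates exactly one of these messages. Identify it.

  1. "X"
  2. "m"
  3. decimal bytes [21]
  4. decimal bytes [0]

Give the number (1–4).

4

Key hex bytes 91 ee 2b ae is exactly B = 4 bytes: K' = 91 ee 2b ae.
K' ⊕ ipad = a7 d8 1d 98; K' ⊕ opad = cd b2 77 f2.
m1: inner = H(a7 d8 1d 98 58) = 1c 70; tag = H(cd b2 77 f2 1c 70) = 6014
m2: inner = H(a7 d8 1d 98 6d) = 31 70; tag = H(cd b2 77 f2 31 70) = 7514
m3: inner = H(a7 d8 1d 98 15) = d9 70; tag = H(cd b2 77 f2 d9 70) = 1d14
m4: inner = H(a7 d8 1d 98 00) = c4 70; tag = H(cd b2 77 f2 c4 70) = 0814 ← matches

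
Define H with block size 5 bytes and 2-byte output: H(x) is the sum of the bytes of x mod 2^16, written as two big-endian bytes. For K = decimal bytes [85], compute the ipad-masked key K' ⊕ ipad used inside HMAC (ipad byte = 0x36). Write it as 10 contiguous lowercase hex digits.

6336363636

Key decimal bytes [85] = 55 is 1 byte ≤ B = 5; zero-pad to 5 bytes: K' = 55 00 00 00 00.
XOR each byte with 0x36: 55⊕36=63, 00⊕36=36, 00⊕36=36, 00⊕36=36, 00⊕36=36.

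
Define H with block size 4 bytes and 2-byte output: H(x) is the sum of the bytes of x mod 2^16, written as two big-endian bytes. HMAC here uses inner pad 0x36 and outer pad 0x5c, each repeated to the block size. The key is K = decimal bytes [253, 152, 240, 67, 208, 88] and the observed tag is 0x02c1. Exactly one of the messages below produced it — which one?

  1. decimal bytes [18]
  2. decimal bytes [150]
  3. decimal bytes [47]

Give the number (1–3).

Key decimal bytes [253, 152, 240, 67, 208, 88] = fd 98 f0 43 d0 58 is 6 bytes > B = 4, so hash it first: H(key) = 03 f0, then zero-pad to 4 bytes: K' = 03 f0 00 00.
K' ⊕ ipad = 35 c6 36 36; K' ⊕ opad = 5f ac 5c 5c.
m1: inner = H(35 c6 36 36 12) = 01 79; tag = H(5f ac 5c 5c 01 79) = 023d
m2: inner = H(35 c6 36 36 96) = 01 fd; tag = H(5f ac 5c 5c 01 fd) = 02c1 ← matches
m3: inner = H(35 c6 36 36 2f) = 01 96; tag = H(5f ac 5c 5c 01 96) = 025a

2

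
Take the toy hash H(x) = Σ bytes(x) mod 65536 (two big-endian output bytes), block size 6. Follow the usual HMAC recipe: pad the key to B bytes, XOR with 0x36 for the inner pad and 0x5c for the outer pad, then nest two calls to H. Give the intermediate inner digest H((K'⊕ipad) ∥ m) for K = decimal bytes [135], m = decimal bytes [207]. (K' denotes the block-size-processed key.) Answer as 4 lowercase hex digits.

028e

Key decimal bytes [135] = 87 is 1 byte ≤ B = 6; zero-pad to 6 bytes: K' = 87 00 00 00 00 00.
K' ⊕ ipad = b1 36 36 36 36 36.
Inner input = b1 36 36 36 36 36 ∥ cf.
Inner hash: sum = 177+54+54+54+54+54+207 = 654 → 02 8e.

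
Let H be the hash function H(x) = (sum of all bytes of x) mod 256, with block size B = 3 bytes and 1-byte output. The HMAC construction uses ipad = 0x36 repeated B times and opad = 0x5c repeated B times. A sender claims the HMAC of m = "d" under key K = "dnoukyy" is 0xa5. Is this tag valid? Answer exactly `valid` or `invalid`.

invalid

Key "dnoukyy" = 64 6e 6f 75 6b 79 79 is 7 bytes > B = 3, so hash it first: H(key) = 13, then zero-pad to 3 bytes: K' = 13 00 00.
K' ⊕ ipad = 25 36 36; K' ⊕ opad = 4f 5c 5c.
Inner hash: sum = 37+54+54+100 = 245 → f5.
Outer hash (recomputed tag): sum = 79+92+92+245 = 508; mod 256 = 252 → fc.
Recomputed tag = fc; claimed = a5 → mismatch.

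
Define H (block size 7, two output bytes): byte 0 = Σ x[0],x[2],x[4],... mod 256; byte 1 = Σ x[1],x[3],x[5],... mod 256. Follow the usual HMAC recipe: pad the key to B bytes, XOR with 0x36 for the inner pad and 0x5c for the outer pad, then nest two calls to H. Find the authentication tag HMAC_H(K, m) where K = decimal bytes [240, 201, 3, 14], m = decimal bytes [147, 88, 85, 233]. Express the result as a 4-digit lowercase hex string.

18eb

Key decimal bytes [240, 201, 3, 14] = f0 c9 03 0e is 4 bytes ≤ B = 7; zero-pad to 7 bytes: K' = f0 c9 03 0e 00 00 00.
K' ⊕ ipad = c6 ff 35 38 36 36 36.  K' ⊕ opad = ac 95 5f 52 5c 5c 5c.
Inner input = (K'⊕ipad) ∥ m = c6 ff 35 38 36 36 36 ∥ 93 58 55 e9.
Inner hash: even-index sum = 680 mod 256 = 168; odd-index sum = 597 mod 256 = 85 → a8 55.
Outer input = (K'⊕opad) ∥ inner = ac 95 5f 52 5c 5c 5c ∥ a8 55.
Outer hash (tag): even-index sum = 536 mod 256 = 24; odd-index sum = 491 mod 256 = 235 → 18 eb.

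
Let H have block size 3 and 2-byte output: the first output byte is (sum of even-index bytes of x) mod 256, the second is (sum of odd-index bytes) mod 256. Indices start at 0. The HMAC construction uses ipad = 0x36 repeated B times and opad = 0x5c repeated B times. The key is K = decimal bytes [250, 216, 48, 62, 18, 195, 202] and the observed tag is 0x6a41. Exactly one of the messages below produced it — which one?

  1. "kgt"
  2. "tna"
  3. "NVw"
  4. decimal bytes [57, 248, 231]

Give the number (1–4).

Key decimal bytes [250, 216, 48, 62, 18, 195, 202] = fa d8 30 3e 12 c3 ca is 7 bytes > B = 3, so hash it first: H(key) = 06 d9, then zero-pad to 3 bytes: K' = 06 d9 00.
K' ⊕ ipad = 30 ef 36; K' ⊕ opad = 5a 85 5c.
m1: inner = H(30 ef 36 6b 67 74) = cd ce; tag = H(5a 85 5c cd ce) = 8452
m2: inner = H(30 ef 36 74 6e 61) = d4 c4; tag = H(5a 85 5c d4 c4) = 7a59
m3: inner = H(30 ef 36 4e 56 77) = bc b4; tag = H(5a 85 5c bc b4) = 6a41 ← matches
m4: inner = H(30 ef 36 39 f8 e7) = 5e 0f; tag = H(5a 85 5c 5e 0f) = c5e3

3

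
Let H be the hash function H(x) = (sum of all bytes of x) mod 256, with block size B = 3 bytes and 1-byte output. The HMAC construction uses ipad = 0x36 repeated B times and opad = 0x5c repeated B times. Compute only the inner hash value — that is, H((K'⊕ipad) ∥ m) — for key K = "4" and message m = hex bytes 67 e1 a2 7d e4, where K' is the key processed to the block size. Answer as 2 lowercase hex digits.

Key "4" = 34 is 1 byte ≤ B = 3; zero-pad to 3 bytes: K' = 34 00 00.
K' ⊕ ipad = 02 36 36.
Inner input = 02 36 36 ∥ 67 e1 a2 7d e4.
Inner hash: sum = 2+54+54+103+225+162+125+228 = 953; mod 256 = 185 → b9.

b9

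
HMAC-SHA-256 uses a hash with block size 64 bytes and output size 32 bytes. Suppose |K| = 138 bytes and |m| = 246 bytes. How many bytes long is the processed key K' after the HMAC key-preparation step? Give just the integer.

Key is 138 > 64 bytes, so it is hashed to 32 bytes then zero-padded to 64: |K'| = 64.

64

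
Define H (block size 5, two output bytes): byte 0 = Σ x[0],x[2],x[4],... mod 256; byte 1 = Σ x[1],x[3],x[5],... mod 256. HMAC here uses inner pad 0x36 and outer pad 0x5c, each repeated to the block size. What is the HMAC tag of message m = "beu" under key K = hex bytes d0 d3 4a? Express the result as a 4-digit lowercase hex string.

Key hex bytes d0 d3 4a is 3 bytes ≤ B = 5; zero-pad to 5 bytes: K' = d0 d3 4a 00 00.
K' ⊕ ipad = e6 e5 7c 36 36.  K' ⊕ opad = 8c 8f 16 5c 5c.
Inner input = (K'⊕ipad) ∥ m = e6 e5 7c 36 36 ∥ 62 65 75.
Inner hash: even-index sum = 509 mod 256 = 253; odd-index sum = 498 mod 256 = 242 → fd f2.
Outer input = (K'⊕opad) ∥ inner = 8c 8f 16 5c 5c ∥ fd f2.
Outer hash (tag): even-index sum = 496 mod 256 = 240; odd-index sum = 488 mod 256 = 232 → f0 e8.

f0e8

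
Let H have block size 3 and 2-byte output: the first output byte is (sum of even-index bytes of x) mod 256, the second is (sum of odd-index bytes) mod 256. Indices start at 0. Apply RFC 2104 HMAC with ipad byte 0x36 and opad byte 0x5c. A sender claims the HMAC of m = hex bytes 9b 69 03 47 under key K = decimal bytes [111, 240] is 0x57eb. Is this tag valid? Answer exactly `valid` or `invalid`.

invalid

Key decimal bytes [111, 240] = 6f f0 is 2 bytes ≤ B = 3; zero-pad to 3 bytes: K' = 6f f0 00.
K' ⊕ ipad = 59 c6 36; K' ⊕ opad = 33 ac 5c.
Inner hash: even-index sum = 319 mod 256 = 63; odd-index sum = 356 mod 256 = 100 → 3f 64.
Outer hash (recomputed tag): even-index sum = 243 mod 256 = 243; odd-index sum = 235 mod 256 = 235 → f3 eb.
Recomputed tag = f3eb; claimed = 57eb → mismatch.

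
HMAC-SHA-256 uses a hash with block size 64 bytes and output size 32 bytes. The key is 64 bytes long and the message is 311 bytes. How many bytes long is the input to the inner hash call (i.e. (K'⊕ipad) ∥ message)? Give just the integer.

375

Key is 64 ≤ 64 bytes, zero-padded: |K'| = 64.
Inner input = (K'⊕ipad) ∥ m → 64 + 311 = 375 bytes.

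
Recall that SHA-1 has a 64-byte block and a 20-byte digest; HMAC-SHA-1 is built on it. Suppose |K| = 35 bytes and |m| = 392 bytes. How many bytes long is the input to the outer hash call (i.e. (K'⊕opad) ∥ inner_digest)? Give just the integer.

84

Key is 35 ≤ 64 bytes, zero-padded: |K'| = 64.
Outer input = (K'⊕opad) ∥ H(inner) → 64 + 20 = 84 bytes.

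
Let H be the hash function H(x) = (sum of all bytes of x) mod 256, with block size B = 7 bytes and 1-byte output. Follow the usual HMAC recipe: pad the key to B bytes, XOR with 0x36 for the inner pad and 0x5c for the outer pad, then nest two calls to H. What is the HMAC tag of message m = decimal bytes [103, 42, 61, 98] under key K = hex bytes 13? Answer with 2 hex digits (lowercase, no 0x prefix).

Key hex bytes 13 is 1 byte ≤ B = 7; zero-pad to 7 bytes: K' = 13 00 00 00 00 00 00.
K' ⊕ ipad = 25 36 36 36 36 36 36.  K' ⊕ opad = 4f 5c 5c 5c 5c 5c 5c.
Inner input = (K'⊕ipad) ∥ m = 25 36 36 36 36 36 36 ∥ 67 2a 3d 62.
Inner hash: sum = 37+54+54+54+54+54+54+103+42+61+98 = 665; mod 256 = 153 → 99.
Outer input = (K'⊕opad) ∥ inner = 4f 5c 5c 5c 5c 5c 5c ∥ 99.
Outer hash (tag): sum = 79+92+92+92+92+92+92+153 = 784; mod 256 = 16 → 10.

10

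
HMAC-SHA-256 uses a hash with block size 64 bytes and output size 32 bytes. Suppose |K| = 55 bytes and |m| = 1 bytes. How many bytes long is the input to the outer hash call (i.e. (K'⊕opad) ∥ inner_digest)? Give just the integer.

Key is 55 ≤ 64 bytes, zero-padded: |K'| = 64.
Outer input = (K'⊕opad) ∥ H(inner) → 64 + 32 = 96 bytes.

96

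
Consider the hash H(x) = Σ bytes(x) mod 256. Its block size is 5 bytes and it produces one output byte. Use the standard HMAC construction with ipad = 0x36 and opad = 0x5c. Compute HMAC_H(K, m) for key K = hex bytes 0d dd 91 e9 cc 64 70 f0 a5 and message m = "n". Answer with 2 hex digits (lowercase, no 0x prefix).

Key hex bytes 0d dd 91 e9 cc 64 70 f0 a5 is 9 bytes > B = 5, so hash it first: H(key) = 99, then zero-pad to 5 bytes: K' = 99 00 00 00 00.
K' ⊕ ipad = af 36 36 36 36.  K' ⊕ opad = c5 5c 5c 5c 5c.
Inner input = (K'⊕ipad) ∥ m = af 36 36 36 36 ∥ 6e.
Inner hash: sum = 175+54+54+54+54+110 = 501; mod 256 = 245 → f5.
Outer input = (K'⊕opad) ∥ inner = c5 5c 5c 5c 5c ∥ f5.
Outer hash (tag): sum = 197+92+92+92+92+245 = 810; mod 256 = 42 → 2a.

2a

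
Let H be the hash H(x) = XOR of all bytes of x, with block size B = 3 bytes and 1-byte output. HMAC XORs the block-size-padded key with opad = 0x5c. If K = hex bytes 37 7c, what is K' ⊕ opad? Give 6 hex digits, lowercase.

6b205c

Key hex bytes 37 7c is 2 bytes ≤ B = 3; zero-pad to 3 bytes: K' = 37 7c 00.
XOR each byte with 0x5c: 37⊕5c=6b, 7c⊕5c=20, 00⊕5c=5c.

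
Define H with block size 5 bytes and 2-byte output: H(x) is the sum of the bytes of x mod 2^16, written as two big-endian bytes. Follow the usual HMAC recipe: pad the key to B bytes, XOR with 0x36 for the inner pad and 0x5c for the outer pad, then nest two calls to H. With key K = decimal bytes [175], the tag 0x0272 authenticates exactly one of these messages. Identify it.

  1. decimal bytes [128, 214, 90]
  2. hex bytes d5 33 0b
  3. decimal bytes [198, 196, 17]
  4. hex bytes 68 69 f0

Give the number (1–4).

3

Key decimal bytes [175] = af is 1 byte ≤ B = 5; zero-pad to 5 bytes: K' = af 00 00 00 00.
K' ⊕ ipad = 99 36 36 36 36; K' ⊕ opad = f3 5c 5c 5c 5c.
m1: inner = H(99 36 36 36 36 80 d6 5a) = 03 21; tag = H(f3 5c 5c 5c 5c 03 21) = 0287
m2: inner = H(99 36 36 36 36 d5 33 0b) = 02 84; tag = H(f3 5c 5c 5c 5c 02 84) = 02e9
m3: inner = H(99 36 36 36 36 c6 c4 11) = 03 0c; tag = H(f3 5c 5c 5c 5c 03 0c) = 0272 ← matches
m4: inner = H(99 36 36 36 36 68 69 f0) = 03 32; tag = H(f3 5c 5c 5c 5c 03 32) = 0298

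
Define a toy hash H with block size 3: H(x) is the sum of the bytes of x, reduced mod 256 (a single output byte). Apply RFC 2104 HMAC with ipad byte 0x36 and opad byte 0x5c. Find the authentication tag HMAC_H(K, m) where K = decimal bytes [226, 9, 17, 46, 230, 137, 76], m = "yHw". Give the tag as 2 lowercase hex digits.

e8

Key decimal bytes [226, 9, 17, 46, 230, 137, 76] = e2 09 11 2e e6 89 4c is 7 bytes > B = 3, so hash it first: H(key) = e5, then zero-pad to 3 bytes: K' = e5 00 00.
K' ⊕ ipad = d3 36 36.  K' ⊕ opad = b9 5c 5c.
Inner input = (K'⊕ipad) ∥ m = d3 36 36 ∥ 79 48 77.
Inner hash: sum = 211+54+54+121+72+119 = 631; mod 256 = 119 → 77.
Outer input = (K'⊕opad) ∥ inner = b9 5c 5c ∥ 77.
Outer hash (tag): sum = 185+92+92+119 = 488; mod 256 = 232 → e8.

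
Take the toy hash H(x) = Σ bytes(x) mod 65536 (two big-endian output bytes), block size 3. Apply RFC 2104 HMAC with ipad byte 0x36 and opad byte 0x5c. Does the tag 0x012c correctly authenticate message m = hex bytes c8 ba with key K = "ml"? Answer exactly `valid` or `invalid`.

valid

Key "ml" = 6d 6c is 2 bytes ≤ B = 3; zero-pad to 3 bytes: K' = 6d 6c 00.
K' ⊕ ipad = 5b 5a 36; K' ⊕ opad = 31 30 5c.
Inner hash: sum = 91+90+54+200+186 = 621 → 02 6d.
Outer hash (recomputed tag): sum = 49+48+92+2+109 = 300 → 01 2c.
Recomputed tag = 012c; claimed = 012c → match.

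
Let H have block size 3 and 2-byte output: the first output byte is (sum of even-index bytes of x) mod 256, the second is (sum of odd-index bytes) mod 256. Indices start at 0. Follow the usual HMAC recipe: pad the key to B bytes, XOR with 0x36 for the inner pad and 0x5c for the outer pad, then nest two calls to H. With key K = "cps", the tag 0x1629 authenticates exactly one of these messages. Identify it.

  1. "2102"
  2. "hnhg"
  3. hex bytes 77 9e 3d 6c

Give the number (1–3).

1

Key "cps" = 63 70 73 is exactly B = 3 bytes: K' = 63 70 73.
K' ⊕ ipad = 55 46 45; K' ⊕ opad = 3f 2c 2f.
m1: inner = H(55 46 45 32 31 30 32) = fd a8; tag = H(3f 2c 2f fd a8) = 1629 ← matches
m2: inner = H(55 46 45 68 6e 68 67) = 6f 16; tag = H(3f 2c 2f 6f 16) = 849b
m3: inner = H(55 46 45 77 9e 3d 6c) = a4 fa; tag = H(3f 2c 2f a4 fa) = 68d0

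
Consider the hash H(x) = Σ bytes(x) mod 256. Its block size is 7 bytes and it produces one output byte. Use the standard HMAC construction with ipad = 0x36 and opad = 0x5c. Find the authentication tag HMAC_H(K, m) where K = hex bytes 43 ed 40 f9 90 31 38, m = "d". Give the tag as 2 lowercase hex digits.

Key hex bytes 43 ed 40 f9 90 31 38 is exactly B = 7 bytes: K' = 43 ed 40 f9 90 31 38.
K' ⊕ ipad = 75 db 76 cf a6 07 0e.  K' ⊕ opad = 1f b1 1c a5 cc 6d 64.
Inner input = (K'⊕ipad) ∥ m = 75 db 76 cf a6 07 0e ∥ 64.
Inner hash: sum = 117+219+118+207+166+7+14+100 = 948; mod 256 = 180 → b4.
Outer input = (K'⊕opad) ∥ inner = 1f b1 1c a5 cc 6d 64 ∥ b4.
Outer hash (tag): sum = 31+177+28+165+204+109+100+180 = 994; mod 256 = 226 → e2.

e2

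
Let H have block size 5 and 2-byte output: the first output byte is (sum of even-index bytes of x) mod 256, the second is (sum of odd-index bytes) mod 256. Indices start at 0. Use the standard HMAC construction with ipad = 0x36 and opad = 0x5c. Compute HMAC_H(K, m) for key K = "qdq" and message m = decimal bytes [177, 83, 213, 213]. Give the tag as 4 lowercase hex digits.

c480

Key "qdq" = 71 64 71 is 3 bytes ≤ B = 5; zero-pad to 5 bytes: K' = 71 64 71 00 00.
K' ⊕ ipad = 47 52 47 36 36.  K' ⊕ opad = 2d 38 2d 5c 5c.
Inner input = (K'⊕ipad) ∥ m = 47 52 47 36 36 ∥ b1 53 d5 d5.
Inner hash: even-index sum = 492 mod 256 = 236; odd-index sum = 526 mod 256 = 14 → ec 0e.
Outer input = (K'⊕opad) ∥ inner = 2d 38 2d 5c 5c ∥ ec 0e.
Outer hash (tag): even-index sum = 196 mod 256 = 196; odd-index sum = 384 mod 256 = 128 → c4 80.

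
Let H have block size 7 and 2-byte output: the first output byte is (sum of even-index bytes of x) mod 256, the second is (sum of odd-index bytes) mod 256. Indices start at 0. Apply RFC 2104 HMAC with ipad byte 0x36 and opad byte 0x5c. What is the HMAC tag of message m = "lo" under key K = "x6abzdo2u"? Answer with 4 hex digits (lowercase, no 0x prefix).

Key "x6abzdo2u" = 78 36 61 62 7a 64 6f 32 75 is 9 bytes > B = 7, so hash it first: H(key) = 37 2e, then zero-pad to 7 bytes: K' = 37 2e 00 00 00 00 00.
K' ⊕ ipad = 01 18 36 36 36 36 36.  K' ⊕ opad = 6b 72 5c 5c 5c 5c 5c.
Inner input = (K'⊕ipad) ∥ m = 01 18 36 36 36 36 36 ∥ 6c 6f.
Inner hash: even-index sum = 274 mod 256 = 18; odd-index sum = 240 mod 256 = 240 → 12 f0.
Outer input = (K'⊕opad) ∥ inner = 6b 72 5c 5c 5c 5c 5c ∥ 12 f0.
Outer hash (tag): even-index sum = 623 mod 256 = 111; odd-index sum = 316 mod 256 = 60 → 6f 3c.

6f3c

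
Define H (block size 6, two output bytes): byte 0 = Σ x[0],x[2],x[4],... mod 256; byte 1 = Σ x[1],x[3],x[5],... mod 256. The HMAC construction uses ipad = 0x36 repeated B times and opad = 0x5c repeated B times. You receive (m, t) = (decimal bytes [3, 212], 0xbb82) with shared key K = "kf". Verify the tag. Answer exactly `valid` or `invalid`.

valid

Key "kf" = 6b 66 is 2 bytes ≤ B = 6; zero-pad to 6 bytes: K' = 6b 66 00 00 00 00.
K' ⊕ ipad = 5d 50 36 36 36 36; K' ⊕ opad = 37 3a 5c 5c 5c 5c.
Inner hash: even-index sum = 204 mod 256 = 204; odd-index sum = 400 mod 256 = 144 → cc 90.
Outer hash (recomputed tag): even-index sum = 443 mod 256 = 187; odd-index sum = 386 mod 256 = 130 → bb 82.
Recomputed tag = bb82; claimed = bb82 → match.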